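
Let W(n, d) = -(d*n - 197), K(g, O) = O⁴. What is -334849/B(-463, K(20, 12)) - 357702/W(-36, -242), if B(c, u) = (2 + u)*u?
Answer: 153817296000701/3661647275520 ≈ 42.008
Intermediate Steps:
B(c, u) = u*(2 + u)
W(n, d) = 197 - d*n (W(n, d) = -(-197 + d*n) = 197 - d*n)
-334849/B(-463, K(20, 12)) - 357702/W(-36, -242) = -334849*1/(20736*(2 + 12⁴)) - 357702/(197 - 1*(-242)*(-36)) = -334849*1/(20736*(2 + 20736)) - 357702/(197 - 8712) = -334849/(20736*20738) - 357702/(-8515) = -334849/430023168 - 357702*(-1/8515) = -334849*1/430023168 + 357702/8515 = -334849/430023168 + 357702/8515 = 153817296000701/3661647275520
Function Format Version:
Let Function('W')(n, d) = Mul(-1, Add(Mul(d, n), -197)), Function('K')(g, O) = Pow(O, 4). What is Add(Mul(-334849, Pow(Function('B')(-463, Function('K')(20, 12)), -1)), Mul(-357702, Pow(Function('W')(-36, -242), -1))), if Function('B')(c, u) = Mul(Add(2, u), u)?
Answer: Rational(153817296000701, 3661647275520) ≈ 42.008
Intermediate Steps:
Function('B')(c, u) = Mul(u, Add(2, u))
Function('W')(n, d) = Add(197, Mul(-1, d, n)) (Function('W')(n, d) = Mul(-1, Add(-197, Mul(d, n))) = Add(197, Mul(-1, d, n)))
Add(Mul(-334849, Pow(Function('B')(-463, Function('K')(20, 12)), -1)), Mul(-357702, Pow(Function('W')(-36, -242), -1))) = Add(Mul(-334849, Pow(Mul(Pow(12, 4), Add(2, Pow(12, 4))), -1)), Mul(-357702, Pow(Add(197, Mul(-1, -242, -36)), -1))) = Add(Mul(-334849, Pow(Mul(20736, Add(2, 20736)), -1)), Mul(-357702, Pow(Add(197, -8712), -1))) = Add(Mul(-334849, Pow(Mul(20736, 20738), -1)), Mul(-357702, Pow(-8515, -1))) = Add(Mul(-334849, Pow(430023168, -1)), Mul(-357702, Rational(-1, 8515))) = Add(Mul(-334849, Rational(1, 430023168)), Rational(357702, 8515)) = Add(Rational(-334849, 430023168), Rational(357702, 8515)) = Rational(153817296000701, 3661647275520)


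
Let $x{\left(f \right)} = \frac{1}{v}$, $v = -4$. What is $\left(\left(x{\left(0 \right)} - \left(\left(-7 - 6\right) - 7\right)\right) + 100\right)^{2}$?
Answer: $\frac{229441}{16} \approx 14340.0$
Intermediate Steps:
$x{\left(f \right)} = - \frac{1}{4}$ ($x{\left(f \right)} = \frac{1}{-4} = - \frac{1}{4}$)
$\left(\left(x{\left(0 \right)} - \left(\left(-7 - 6\right) - 7\right)\right) + 100\right)^{2} = \left(\left(- \frac{1}{4} - \left(\left(-7 - 6\right) - 7\right)\right) + 100\right)^{2} = \left(\left(- \frac{1}{4} - \left(-13 - 7\right)\right) + 100\right)^{2} = \left(\left(- \frac{1}{4} - -20\right) + 100\right)^{2} = \left(\left(- \frac{1}{4} + 20\right) + 100\right)^{2} = \left(\frac{79}{4} + 100\right)^{2} = \left(\frac{479}{4}\right)^{2} = \frac{229441}{16}$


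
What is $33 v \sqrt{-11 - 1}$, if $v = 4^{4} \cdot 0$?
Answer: $0$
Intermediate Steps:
$v = 0$ ($v = 256 \cdot 0 = 0$)
$33 v \sqrt{-11 - 1} = 33 \cdot 0 \sqrt{-11 - 1} = 0 \sqrt{-12} = 0 \cdot 2 i \sqrt{3} = 0$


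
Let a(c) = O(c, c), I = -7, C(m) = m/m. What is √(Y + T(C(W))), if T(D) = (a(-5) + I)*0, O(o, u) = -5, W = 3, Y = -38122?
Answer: 7*I*√778 ≈ 195.25*I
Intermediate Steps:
C(m) = 1
a(c) = -5
T(D) = 0 (T(D) = (-5 - 7)*0 = -12*0 = 0)
√(Y + T(C(W))) = √(-38122 + 0) = √(-38122) = 7*I*√778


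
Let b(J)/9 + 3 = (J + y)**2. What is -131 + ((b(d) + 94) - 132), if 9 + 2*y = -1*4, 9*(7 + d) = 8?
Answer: 44473/36 ≈ 1235.4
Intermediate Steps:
d = -55/9 (d = -7 + (1/9)*8 = -7 + 8/9 = -55/9 ≈ -6.1111)
y = -13/2 (y = -9/2 + (-1*4)/2 = -9/2 + (1/2)*(-4) = -9/2 - 2 = -13/2 ≈ -6.5000)
b(J) = -27 + 9*(-13/2 + J)**2 (b(J) = -27 + 9*(J - 13/2)**2 = -27 + 9*(-13/2 + J)**2)
-131 + ((b(d) + 94) - 132) = -131 + (((-27 + 9*(-13 + 2*(-55/9))**2/4) + 94) - 132) = -131 + (((-27 + 9*(-13 - 110/9)**2/4) + 94) - 132) = -131 + (((-27 + 9*(-227/9)**2/4) + 94) - 132) = -131 + (((-27 + (9/4)*(51529/81)) + 94) - 132) = -131 + (((-27 + 51529/36) + 94) - 132) = -131 + ((50557/36 + 94) - 132) = -131 + (53941/36 - 132) = -131 + 49189/36 = 44473/36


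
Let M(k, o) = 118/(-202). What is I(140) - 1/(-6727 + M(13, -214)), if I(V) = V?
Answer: 95128141/679486 ≈ 140.00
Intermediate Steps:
M(k, o) = -59/101 (M(k, o) = 118*(-1/202) = -59/101)
I(140) - 1/(-6727 + M(13, -214)) = 140 - 1/(-6727 - 59/101) = 140 - 1/(-679486/101) = 140 - 1*(-101/679486) = 140 + 101/679486 = 95128141/679486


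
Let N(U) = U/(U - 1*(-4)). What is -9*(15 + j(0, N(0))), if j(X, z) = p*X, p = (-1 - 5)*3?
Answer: -135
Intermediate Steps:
N(U) = U/(4 + U) (N(U) = U/(U + 4) = U/(4 + U))
p = -18 (p = -6*3 = -18)
j(X, z) = -18*X
-9*(15 + j(0, N(0))) = -9*(15 - 18*0) = -9*(15 + 0) = -9*15 = -135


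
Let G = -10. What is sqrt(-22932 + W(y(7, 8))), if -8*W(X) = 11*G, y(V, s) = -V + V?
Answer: I*sqrt(91673)/2 ≈ 151.39*I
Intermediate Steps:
y(V, s) = 0
W(X) = 55/4 (W(X) = -11*(-10)/8 = -1/8*(-110) = 55/4)
sqrt(-22932 + W(y(7, 8))) = sqrt(-22932 + 55/4) = sqrt(-91673/4) = I*sqrt(91673)/2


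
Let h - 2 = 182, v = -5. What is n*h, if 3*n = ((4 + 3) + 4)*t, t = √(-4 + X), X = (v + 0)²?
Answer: 2024*√21/3 ≈ 3091.7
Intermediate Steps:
h = 184 (h = 2 + 182 = 184)
X = 25 (X = (-5 + 0)² = (-5)² = 25)
t = √21 (t = √(-4 + 25) = √21 ≈ 4.5826)
n = 11*√21/3 (n = (((4 + 3) + 4)*√21)/3 = ((7 + 4)*√21)/3 = (11*√21)/3 = 11*√21/3 ≈ 16.803)
n*h = (11*√21/3)*184 = 2024*√21/3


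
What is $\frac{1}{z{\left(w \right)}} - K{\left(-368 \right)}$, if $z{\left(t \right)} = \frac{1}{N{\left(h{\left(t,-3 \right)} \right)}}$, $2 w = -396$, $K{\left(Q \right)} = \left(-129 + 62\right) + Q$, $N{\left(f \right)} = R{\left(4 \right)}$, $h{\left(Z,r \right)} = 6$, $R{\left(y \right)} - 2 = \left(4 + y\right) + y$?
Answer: $449$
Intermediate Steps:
$R{\left(y \right)} = 6 + 2 y$ ($R{\left(y \right)} = 2 + \left(\left(4 + y\right) + y\right) = 2 + \left(4 + 2 y\right) = 6 + 2 y$)
$N{\left(f \right)} = 14$ ($N{\left(f \right)} = 6 + 2 \cdot 4 = 6 + 8 = 14$)
$K{\left(Q \right)} = -67 + Q$
$w = -198$ ($w = \frac{1}{2} \left(-396\right) = -198$)
$z{\left(t \right)} = \frac{1}{14}$
$\frac{1}{z{\left(w \right)}} - K{\left(-368 \right)} = \frac{1}{\frac{1}{14}} - \left(-67 - 368\right) = 14 - -435 = 14 + 435 = 449$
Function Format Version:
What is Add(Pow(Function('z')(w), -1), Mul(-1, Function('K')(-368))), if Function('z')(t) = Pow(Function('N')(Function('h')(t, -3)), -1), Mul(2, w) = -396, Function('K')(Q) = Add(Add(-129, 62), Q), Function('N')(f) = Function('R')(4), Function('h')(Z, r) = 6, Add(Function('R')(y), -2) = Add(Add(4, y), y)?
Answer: 449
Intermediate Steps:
Function('R')(y) = Add(6, Mul(2, y)) (Function('R')(y) = Add(2, Add(Add(4, y), y)) = Add(2, Add(4, Mul(2, y))) = Add(6, Mul(2, y)))
Function('N')(f) = 14 (Function('N')(f) = Add(6, Mul(2, 4)) = Add(6, 8) = 14)
Function('K')(Q) = Add(-67, Q)
w = -198 (w = Mul(Rational(1, 2), -396) = -198)
Function('z')(t) = Rational(1, 14) (Function('z')(t) = Pow(14, -1) = Rational(1, 14))
Add(Pow(Function('z')(w), -1), Mul(-1, Function('K')(-368))) = Add(Pow(Rational(1, 14), -1), Mul(-1, Add(-67, -368))) = Add(14, Mul(-1, -435)) = Add(14, 435) = 449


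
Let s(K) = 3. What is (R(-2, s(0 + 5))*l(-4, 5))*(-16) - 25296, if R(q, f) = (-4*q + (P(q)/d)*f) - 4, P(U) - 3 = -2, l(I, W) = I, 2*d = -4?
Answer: -25136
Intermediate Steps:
d = -2 (d = (½)*(-4) = -2)
P(U) = 1 (P(U) = 3 - 2 = 1)
R(q, f) = -4 - 4*q - f/2 (R(q, f) = (-4*q + (1/(-2))*f) - 4 = (-4*q + (1*(-½))*f) - 4 = (-4*q - f/2) - 4 = -4 - 4*q - f/2)
(R(-2, s(0 + 5))*l(-4, 5))*(-16) - 25296 = ((-4 - 4*(-2) - ½*3)*(-4))*(-16) - 25296 = ((-4 + 8 - 3/2)*(-4))*(-16) - 25296 = ((5/2)*(-4))*(-16) - 25296 = -10*(-16) - 25296 = 160 - 25296 = -25136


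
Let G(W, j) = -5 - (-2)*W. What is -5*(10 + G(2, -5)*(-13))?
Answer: -115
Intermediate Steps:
G(W, j) = -5 + 2*W
-5*(10 + G(2, -5)*(-13)) = -5*(10 + (-5 + 2*2)*(-13)) = -5*(10 + (-5 + 4)*(-13)) = -5*(10 - 1*(-13)) = -5*(10 + 13) = -5*23 = -115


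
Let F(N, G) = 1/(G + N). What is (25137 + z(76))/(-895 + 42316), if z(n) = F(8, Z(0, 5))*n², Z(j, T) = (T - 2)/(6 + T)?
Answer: 2351003/3769311 ≈ 0.62372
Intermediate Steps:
Z(j, T) = (-2 + T)/(6 + T)
z(n) = 11*n²/91 (z(n) = n²/((-2 + 5)/(6 + 5) + 8) = n²/(3/11 + 8) = n²/(91/11) = 11*n²/91)
(25137 + z(76))/(-895 + 42316) = (25137 + (11/91)*76²)/(-895 + 42316) = (25137 + (11/91)*5776)/41421 = (25137 + 63536/91)*(1/41421) = (2351003/91)*(1/41421) = 2351003/3769311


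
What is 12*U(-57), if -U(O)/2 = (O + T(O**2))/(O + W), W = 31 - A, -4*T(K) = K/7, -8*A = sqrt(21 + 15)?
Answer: -116280/707 ≈ -164.47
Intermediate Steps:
A = -3/4 (A = -sqrt(21 + 15)/8 = -sqrt(36)/8 = -1/8*6 = -3/4 ≈ -0.75000)
T(K) = -K/28 (T(K) = -K/(4*7) = -K/28)
W = 127/4 (W = 31 - 1*(-3/4) = 31 + 3/4 = 127/4 ≈ 31.750)
U(O) = -2*(O - O**2/28)/(127/4 + O) (U(O) = -2*(O - O**2/28)/(O + 127/4) = -2*(O - O**2/28)/(127/4 + O))
12*U(-57) = 12*((2/7)*(-57)*(-28 - 57)/(127 + 4*(-57))) = 12*((2/7)*(-57)*(-85)/(127 - 228)) = 12*((2/7)*(-57)*(-85)/(-101)) = 12*((2/7)*(-57)*(-1/101)*(-85)) = 12*(-9690/707) = -116280/707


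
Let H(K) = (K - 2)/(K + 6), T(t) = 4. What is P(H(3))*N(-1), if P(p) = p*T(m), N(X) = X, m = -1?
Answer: -4/9 ≈ -0.44444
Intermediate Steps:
H(K) = (-2 + K)/(6 + K)
P(p) = 4*p (P(p) = p*4 = 4*p)
P(H(3))*N(-1) = (4*((-2 + 3)/(6 + 3)))*(-1) = (4*(1/9))*(-1) = (4/9)*(-1) = -4/9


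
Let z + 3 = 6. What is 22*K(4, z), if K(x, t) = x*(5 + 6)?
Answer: 968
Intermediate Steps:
z = 3 (z = -3 + 6 = 3)
K(x, t) = 11*x (K(x, t) = x*11 = 11*x)
22*K(4, z) = 22*(11*4) = 22*44 = 968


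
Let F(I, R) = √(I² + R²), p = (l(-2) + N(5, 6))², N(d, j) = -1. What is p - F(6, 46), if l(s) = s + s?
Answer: 25 - 2*√538 ≈ -21.390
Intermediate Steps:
l(s) = 2*s
p = 25 (p = (2*(-2) - 1)² = (-4 - 1)² = (-5)² = 25)
p - F(6, 46) = 25 - √(6² + 46²) = 25 - √(36 + 2116) = 25 - √2152 = 25 - 2*√538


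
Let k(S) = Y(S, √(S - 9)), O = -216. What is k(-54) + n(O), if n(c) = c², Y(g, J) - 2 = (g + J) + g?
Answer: 46550 + 3*I*√7 ≈ 46550.0 + 7.9373*I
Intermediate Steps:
Y(g, J) = 2 + J + 2*g (Y(g, J) = 2 + ((g + J) + g) = 2 + ((J + g) + g) = 2 + (J + 2*g) = 2 + J + 2*g)
k(S) = 2 + √(-9 + S) + 2*S (k(S) = 2 + √(S - 9) + 2*S = 2 + √(-9 + S) + 2*S)
k(-54) + n(O) = (2 + √(-9 - 54) + 2*(-54)) + (-216)² = (2 + √(-63) - 108) + 46656 = (2 + 3*I*√7 - 108) + 46656 = (-106 + 3*I*√7) + 46656 = 46550 + 3*I*√7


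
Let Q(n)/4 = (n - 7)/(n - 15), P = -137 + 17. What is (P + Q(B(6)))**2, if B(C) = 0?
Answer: 3139984/225 ≈ 13955.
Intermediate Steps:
P = -120
Q(n) = 4*(-7 + n)/(-15 + n) (Q(n) = 4*((n - 7)/(n - 15)) = 4*((-7 + n)/(-15 + n)) = 4*(-7 + n)/(-15 + n))
(P + Q(B(6)))**2 = (-120 + 4*(-7 + 0)/(-15 + 0))**2 = (-120 + 4*(-7)/(-15))**2 = (-120 + 4*(-1/15)*(-7))**2 = (-120 + 28/15)**2 = (-1772/15)**2 = 3139984/225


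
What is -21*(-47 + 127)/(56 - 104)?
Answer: 35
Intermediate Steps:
-21*(-47 + 127)/(56 - 104) = -1680/(-48) = -1680*(-1)/48 = -21*(-5/3) = 35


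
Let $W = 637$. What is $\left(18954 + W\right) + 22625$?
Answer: $42216$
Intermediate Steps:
$\left(18954 + W\right) + 22625 = \left(18954 + 637\right) + 22625 = 19591 + 22625 = 42216$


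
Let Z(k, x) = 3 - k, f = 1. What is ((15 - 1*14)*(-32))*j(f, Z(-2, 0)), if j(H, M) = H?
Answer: -32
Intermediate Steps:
((15 - 1*14)*(-32))*j(f, Z(-2, 0)) = ((15 - 1*14)*(-32))*1 = ((15 - 14)*(-32))*1 = (1*(-32))*1 = -32*1 = -32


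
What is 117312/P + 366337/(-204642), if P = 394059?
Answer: -40117143193/26880340626 ≈ -1.4924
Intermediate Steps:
117312/P + 366337/(-204642) = 117312/394059 + 366337/(-204642) = 117312*(1/394059) + 366337*(-1/204642) = 39104/131353 - 366337/204642 = -40117143193/26880340626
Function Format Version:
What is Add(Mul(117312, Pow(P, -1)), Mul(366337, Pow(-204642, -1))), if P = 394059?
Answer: Rational(-40117143193, 26880340626) ≈ -1.4924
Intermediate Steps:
Add(Mul(117312, Pow(P, -1)), Mul(366337, Pow(-204642, -1))) = Add(Mul(117312, Pow(394059, -1)), Mul(366337, Pow(-204642, -1))) = Add(Mul(117312, Rational(1, 394059)), Mul(366337, Rational(-1, 204642))) = Add(Rational(39104, 131353), Rational(-366337, 204642)) = Rational(-40117143193, 26880340626)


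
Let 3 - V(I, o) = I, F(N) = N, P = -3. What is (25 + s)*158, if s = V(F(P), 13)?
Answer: 4898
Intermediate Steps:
V(I, o) = 3 - I
s = 6 (s = 3 - 1*(-3) = 3 + 3 = 6)
(25 + s)*158 = (25 + 6)*158 = 31*158 = 4898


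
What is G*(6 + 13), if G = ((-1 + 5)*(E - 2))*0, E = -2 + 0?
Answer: 0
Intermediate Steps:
E = -2
G = 0 (G = ((-1 + 5)*(-2 - 2))*0 = (4*(-4))*0 = -16*0 = 0)
G*(6 + 13) = 0*(6 + 13) = 0*19 = 0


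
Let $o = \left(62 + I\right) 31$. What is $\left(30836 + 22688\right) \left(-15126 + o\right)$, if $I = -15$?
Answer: $-731619556$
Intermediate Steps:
$o = 1457$ ($o = \left(62 - 15\right) 31 = 47 \cdot 31 = 1457$)
$\left(30836 + 22688\right) \left(-15126 + o\right) = \left(30836 + 22688\right) \left(-15126 + 1457\right) = 53524 \left(-13669\right) = -731619556$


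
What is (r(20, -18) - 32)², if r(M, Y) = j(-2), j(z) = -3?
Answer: 1225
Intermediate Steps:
r(M, Y) = -3
(r(20, -18) - 32)² = (-3 - 32)² = (-35)² = 1225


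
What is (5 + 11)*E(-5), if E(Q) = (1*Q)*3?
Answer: -240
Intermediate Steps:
E(Q) = 3*Q (E(Q) = Q*3 = 3*Q)
(5 + 11)*E(-5) = (5 + 11)*(3*(-5)) = 16*(-15) = -240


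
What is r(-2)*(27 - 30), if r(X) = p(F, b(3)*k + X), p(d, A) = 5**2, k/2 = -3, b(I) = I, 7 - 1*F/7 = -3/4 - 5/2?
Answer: -75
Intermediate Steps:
F = 287/4 (F = 49 - 7*(-3/4 - 5/2) = 49 - 7*(-13/4) = 49 + 91/4 = 287/4 ≈ 71.750)
k = -6 (k = 2*(-3) = -6)
p(d, A) = 25
r(X) = 25
r(-2)*(27 - 30) = 25*(27 - 30) = 25*(-3) = -75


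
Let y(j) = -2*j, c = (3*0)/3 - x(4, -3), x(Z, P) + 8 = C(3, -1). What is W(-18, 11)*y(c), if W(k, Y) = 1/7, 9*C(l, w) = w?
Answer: -146/63 ≈ -2.3175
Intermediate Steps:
C(l, w) = w/9
x(Z, P) = -73/9 (x(Z, P) = -8 + (⅑)*(-1) = -8 - ⅑ = -73/9)
c = 73/9 (c = (3*0)/3 - 1*(-73/9) = 0*(⅓) + 73/9 = 0 + 73/9 = 73/9 ≈ 8.1111)
W(k, Y) = ⅐
W(-18, 11)*y(c) = (-2*73/9)/7 = (⅐)*(-146/9) = -146/63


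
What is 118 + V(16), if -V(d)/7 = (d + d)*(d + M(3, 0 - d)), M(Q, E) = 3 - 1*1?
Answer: -3914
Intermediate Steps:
M(Q, E) = 2 (M(Q, E) = 3 - 1 = 2)
V(d) = -14*d*(2 + d) (V(d) = -7*(d + d)*(d + 2) = -7*2*d*(2 + d) = -14*d*(2 + d))
118 + V(16) = 118 - 14*16*(2 + 16) = 118 - 14*16*18 = 118 - 4032 = -3914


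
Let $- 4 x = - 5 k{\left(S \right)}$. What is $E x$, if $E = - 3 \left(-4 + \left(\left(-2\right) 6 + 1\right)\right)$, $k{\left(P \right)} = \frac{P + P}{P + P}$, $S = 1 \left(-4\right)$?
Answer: $\frac{225}{4} \approx 56.25$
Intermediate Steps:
$S = -4$
$k{\left(P \right)} = 1$ ($k{\left(P \right)} = \frac{2 P}{2 P} = 2 P \frac{1}{2 P} = 1$)
$E = 45$ ($E = - 3 \left(-4 + \left(-12 + 1\right)\right) = - 3 \left(-4 - 11\right) = \left(-3\right) \left(-15\right) = 45$)
$x = \frac{5}{4}$ ($x = - \frac{\left(-5\right) 1}{4} = \left(- \frac{1}{4}\right) \left(-5\right) = \frac{5}{4} \approx 1.25$)
$E x = 45 \cdot \frac{5}{4} = \frac{225}{4}$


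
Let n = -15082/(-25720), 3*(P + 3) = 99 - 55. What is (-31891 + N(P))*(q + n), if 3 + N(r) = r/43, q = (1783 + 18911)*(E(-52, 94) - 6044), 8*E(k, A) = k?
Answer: 6624783382726237789/1658940 ≈ 3.9934e+12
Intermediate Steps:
E(k, A) = k/8
P = 35/3 (P = -3 + (99 - 55)/3 = -3 + (1/3)*44 = -3 + 44/3 = 35/3 ≈ 11.667)
q = -125209047 (q = (1783 + 18911)*((1/8)*(-52) - 6044) = 20694*(-13/2 - 6044) = 20694*(-12101/2) = -125209047)
n = 7541/12860 (n = -15082*(-1/25720) = 7541/12860 ≈ 0.58639)
N(r) = -3 + r/43
(-31891 + N(P))*(q + n) = (-31891 + (-3 + (1/43)*(35/3)))*(-125209047 + 7541/12860) = (-31891 + (-3 + 35/129))*(-1610188336879/12860) = (-31891 - 352/129)*(-1610188336879/12860) = -4114291/129*(-1610188336879/12860) = 6624783382726237789/1658940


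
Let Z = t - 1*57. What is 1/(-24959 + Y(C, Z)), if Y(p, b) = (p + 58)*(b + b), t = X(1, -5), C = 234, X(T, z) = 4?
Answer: -1/55911 ≈ -1.7886e-5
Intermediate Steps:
t = 4
Z = -53 (Z = 4 - 1*57 = 4 - 57 = -53)
Y(p, b) = 2*b*(58 + p) (Y(p, b) = (58 + p)*(2*b) = 2*b*(58 + p))
1/(-24959 + Y(C, Z)) = 1/(-24959 + 2*(-53)*(58 + 234)) = 1/(-24959 + 2*(-53)*292) = 1/(-24959 - 30952) = 1/(-55911) = -1/55911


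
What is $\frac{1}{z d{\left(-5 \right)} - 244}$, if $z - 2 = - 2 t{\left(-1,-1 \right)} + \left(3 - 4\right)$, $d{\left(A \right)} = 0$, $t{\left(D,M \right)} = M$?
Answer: $- \frac{1}{244} \approx -0.0040984$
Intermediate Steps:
$z = 3$ ($z = 2 + \left(\left(-2\right) \left(-1\right) + \left(3 - 4\right)\right) = 2 + \left(2 + \left(3 - 4\right)\right) = 2 + \left(2 - 1\right) = 2 + 1 = 3$)
$\frac{1}{z d{\left(-5 \right)} - 244} = \frac{1}{3 \cdot 0 - 244} = \frac{1}{0 - 244} = \frac{1}{-244} = - \frac{1}{244}$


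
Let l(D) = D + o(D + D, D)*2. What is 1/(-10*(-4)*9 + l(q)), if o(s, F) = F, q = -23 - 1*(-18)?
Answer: 1/345 ≈ 0.0028986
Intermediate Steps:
q = -5 (q = -23 + 18 = -5)
l(D) = 3*D (l(D) = D + D*2 = D + 2*D = 3*D)
1/(-10*(-4)*9 + l(q)) = 1/(-10*(-4)*9 + 3*(-5)) = 1/(40*9 - 15) = 1/(360 - 15) = 1/345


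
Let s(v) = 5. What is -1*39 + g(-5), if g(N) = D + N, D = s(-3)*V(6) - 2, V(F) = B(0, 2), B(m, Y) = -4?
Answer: -66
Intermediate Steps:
V(F) = -4
D = -22 (D = 5*(-4) - 2 = -20 - 2 = -22)
g(N) = -22 + N
-1*39 + g(-5) = -1*39 + (-22 - 5) = -39 - 27 = -66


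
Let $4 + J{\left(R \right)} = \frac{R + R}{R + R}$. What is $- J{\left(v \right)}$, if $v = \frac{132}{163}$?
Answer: $3$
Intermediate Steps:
$v = \frac{132}{163}$ ($v = 132 \cdot \frac{1}{163} = \frac{132}{163} \approx 0.80982$)
$J{\left(R \right)} = -3$ ($J{\left(R \right)} = -4 + \frac{R + R}{R + R} = -4 + \frac{2 R}{2 R} = -4 + 2 R \frac{1}{2 R} = -4 + 1 = -3$)
$- J{\left(v \right)} = \left(-1\right) \left(-3\right) = 3$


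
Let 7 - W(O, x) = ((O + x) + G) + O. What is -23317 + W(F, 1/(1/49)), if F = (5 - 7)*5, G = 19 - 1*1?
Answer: -23357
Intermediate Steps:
G = 18 (G = 19 - 1 = 18)
F = -10 (F = -2*5 = -10)
W(O, x) = -11 - x - 2*O (W(O, x) = 7 - (((O + x) + 18) + O) = 7 - ((18 + O + x) + O) = 7 - (18 + x + 2*O) = 7 + (-18 - x - 2*O) = -11 - x - 2*O)
-23317 + W(F, 1/(1/49)) = -23317 + (-11 - 1/(1/49) - 2*(-10)) = -23317 + (-11 - 1/1/49 + 20) = -23317 + (-11 - 1*49 + 20) = -23317 + (-11 - 49 + 20) = -23317 - 40 = -23357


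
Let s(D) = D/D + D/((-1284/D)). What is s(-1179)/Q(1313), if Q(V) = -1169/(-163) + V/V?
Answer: -75455797/570096 ≈ -132.36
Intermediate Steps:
Q(V) = 1332/163 (Q(V) = -1169*(-1/163) + 1 = 1169/163 + 1 = 1332/163)
s(D) = 1 - D²/1284 (s(D) = 1 + D*(-D/1284) = 1 - D²/1284)
s(-1179)/Q(1313) = (1 - 1/1284*(-1179)²)/(1332/163) = (1 - 1/1284*1390041)*(163/1332) = (1 - 463347/428)*(163/1332) = -462919/428*163/1332 = -75455797/570096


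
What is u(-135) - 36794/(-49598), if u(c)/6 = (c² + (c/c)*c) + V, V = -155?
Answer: 2668638787/24799 ≈ 1.0761e+5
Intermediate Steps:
u(c) = -930 + 6*c + 6*c² (u(c) = 6*((c² + (c/c)*c) - 155) = 6*((c² + 1*c) - 155) = 6*((c² + c) - 155) = 6*((c + c²) - 155) = 6*(-155 + c + c²) = -930 + 6*c + 6*c²)
u(-135) - 36794/(-49598) = (-930 + 6*(-135) + 6*(-135)²) - 36794/(-49598) = (-930 - 810 + 6*18225) - 36794*(-1/49598) = (-930 - 810 + 109350) + 18397/24799 = 107610 + 18397/24799 = 2668638787/24799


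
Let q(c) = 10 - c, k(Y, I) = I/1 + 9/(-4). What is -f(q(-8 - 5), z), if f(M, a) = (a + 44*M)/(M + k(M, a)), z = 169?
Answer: -4724/759 ≈ -6.2240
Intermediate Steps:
k(Y, I) = -9/4 + I (k(Y, I) = I*1 + 9*(-1/4) = I - 9/4 = -9/4 + I)
f(M, a) = (a + 44*M)/(-9/4 + M + a) (f(M, a) = (a + 44*M)/(M + (-9/4 + a)) = (a + 44*M)/(-9/4 + M + a))
-f(q(-8 - 5), z) = -4*(169 + 44*(10 - (-8 - 5)))/(-9 + 4*(10 - (-8 - 5)) + 4*169) = -4*(169 + 44*(10 - 1*(-13)))/(-9 + 4*(10 - 1*(-13)) + 676) = -4*(169 + 44*(10 + 13))/(-9 + 4*(10 + 13) + 676) = -4*(169 + 44*23)/(-9 + 4*23 + 676) = -4*(169 + 1012)/(-9 + 92 + 676) = -4*1181/759 = -1*4724/759 = -4724/759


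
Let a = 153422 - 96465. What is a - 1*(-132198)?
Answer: 189155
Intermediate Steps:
a = 56957
a - 1*(-132198) = 56957 - 1*(-132198) = 56957 + 132198 = 189155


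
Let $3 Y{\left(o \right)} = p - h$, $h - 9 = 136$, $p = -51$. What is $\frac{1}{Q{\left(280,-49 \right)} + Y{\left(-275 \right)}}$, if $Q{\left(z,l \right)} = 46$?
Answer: $- \frac{3}{58} \approx -0.051724$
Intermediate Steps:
$h = 145$ ($h = 9 + 136 = 145$)
$Y{\left(o \right)} = - \frac{196}{3}$ ($Y{\left(o \right)} = \frac{-51 - 145}{3} = \frac{1}{3} \left(-196\right) = - \frac{196}{3}$)
$\frac{1}{Q{\left(280,-49 \right)} + Y{\left(-275 \right)}} = \frac{1}{46 - \frac{196}{3}} = \frac{1}{- \frac{58}{3}} = - \frac{3}{58}$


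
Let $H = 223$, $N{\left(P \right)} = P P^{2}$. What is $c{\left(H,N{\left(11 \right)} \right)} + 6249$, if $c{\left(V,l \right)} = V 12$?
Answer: $8925$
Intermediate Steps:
$N{\left(P \right)} = P^{3}$
$c{\left(V,l \right)} = 12 V$
$c{\left(H,N{\left(11 \right)} \right)} + 6249 = 12 \cdot 223 + 6249 = 2676 + 6249 = 8925$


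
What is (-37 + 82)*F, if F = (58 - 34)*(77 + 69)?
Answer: 157680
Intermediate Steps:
F = 3504 (F = 24*146 = 3504)
(-37 + 82)*F = (-37 + 82)*3504 = 45*3504 = 157680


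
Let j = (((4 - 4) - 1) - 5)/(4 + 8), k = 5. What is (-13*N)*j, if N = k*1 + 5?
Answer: 65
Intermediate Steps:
N = 10 (N = 5*1 + 5 = 5 + 5 = 10)
j = -½ (j = ((0 - 1) - 5)/12 = (-1 - 5)*(1/12) = -6*1/12 = -½ ≈ -0.50000)
(-13*N)*j = -13*10*(-½) = -130*(-½) = 65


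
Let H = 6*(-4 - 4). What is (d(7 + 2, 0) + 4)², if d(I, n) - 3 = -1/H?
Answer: 113569/2304 ≈ 49.292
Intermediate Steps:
H = -48 (H = 6*(-8) = -48)
d(I, n) = 145/48 (d(I, n) = 3 - 1/(-48) = 3 - 1*(-1/48) = 3 + 1/48 = 145/48)
(d(7 + 2, 0) + 4)² = (145/48 + 4)² = (337/48)² = 113569/2304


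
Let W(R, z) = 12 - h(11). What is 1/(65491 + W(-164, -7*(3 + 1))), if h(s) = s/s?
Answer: 1/65502 ≈ 1.5267e-5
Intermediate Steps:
h(s) = 1
W(R, z) = 11 (W(R, z) = 12 - 1*1 = 12 - 1 = 11)
1/(65491 + W(-164, -7*(3 + 1))) = 1/(65491 + 11) = 1/65502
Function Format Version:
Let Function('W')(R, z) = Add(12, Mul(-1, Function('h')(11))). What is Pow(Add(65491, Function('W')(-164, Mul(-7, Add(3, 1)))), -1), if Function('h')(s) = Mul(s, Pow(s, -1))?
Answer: Rational(1, 65502) ≈ 1.5267e-5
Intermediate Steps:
Function('h')(s) = 1
Function('W')(R, z) = 11 (Function('W')(R, z) = Add(12, Mul(-1, 1)) = Add(12, -1) = 11)
Pow(Add(65491, Function('W')(-164, Mul(-7, Add(3, 1)))), -1) = Pow(Add(65491, 11), -1) = Pow(65502, -1) = Rational(1, 65502)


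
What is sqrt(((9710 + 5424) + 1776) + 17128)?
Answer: 3*sqrt(3782) ≈ 184.49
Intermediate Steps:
sqrt(((9710 + 5424) + 1776) + 17128) = sqrt((15134 + 1776) + 17128) = sqrt(16910 + 17128) = sqrt(34038) = 3*sqrt(3782)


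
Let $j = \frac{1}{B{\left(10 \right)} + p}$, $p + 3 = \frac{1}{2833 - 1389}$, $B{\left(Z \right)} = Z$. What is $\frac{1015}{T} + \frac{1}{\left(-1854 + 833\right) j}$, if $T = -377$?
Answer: $- \frac{51732757}{19166212} \approx -2.6992$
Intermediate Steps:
$p = - \frac{4331}{1444}$ ($p = -3 + \frac{1}{2833 - 1389} = -3 + \frac{1}{1444} = - \frac{4331}{1444} \approx -2.9993$)
$j = \frac{1444}{10109}$ ($j = \frac{1}{10 - \frac{4331}{1444}} = \frac{1}{\frac{10109}{1444}} = \frac{1444}{10109} \approx 0.14284$)
$\frac{1015}{T} + \frac{1}{\left(-1854 + 833\right) j} = \frac{1015}{-377} + \frac{1}{\left(-1854 + 833\right) \frac{1444}{10109}} = 1015 \left(- \frac{1}{377}\right) + \frac{1}{-1021} \cdot \frac{10109}{1444} = - \frac{35}{13} - \frac{10109}{1474324} = - \frac{51732757}{19166212}$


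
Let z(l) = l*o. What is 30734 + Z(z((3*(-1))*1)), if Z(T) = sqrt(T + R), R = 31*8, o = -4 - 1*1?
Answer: 30734 + sqrt(263) ≈ 30750.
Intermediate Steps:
o = -5 (o = -4 - 1 = -5)
z(l) = -5*l (z(l) = l*(-5) = -5*l)
R = 248
Z(T) = sqrt(248 + T) (Z(T) = sqrt(T + 248) = sqrt(248 + T))
30734 + Z(z((3*(-1))*1)) = 30734 + sqrt(248 - 5*3*(-1)) = 30734 + sqrt(248 - (-15)) = 30734 + sqrt(248 - 5*(-3)) = 30734 + sqrt(248 + 15) = 30734 + sqrt(263)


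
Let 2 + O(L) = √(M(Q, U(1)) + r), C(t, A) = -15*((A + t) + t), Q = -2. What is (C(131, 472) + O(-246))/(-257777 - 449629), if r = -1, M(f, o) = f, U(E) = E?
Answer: 5506/353703 - I*√3/707406 ≈ 0.015567 - 2.4485e-6*I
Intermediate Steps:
C(t, A) = -30*t - 15*A (C(t, A) = -15*(A + 2*t) = -30*t - 15*A)
O(L) = -2 + I*√3 (O(L) = -2 + √(-2 - 1) = -2 + √(-3) = -2 + I*√3)
(C(131, 472) + O(-246))/(-257777 - 449629) = ((-30*131 - 15*472) + (-2 + I*√3))/(-257777 - 449629) = ((-3930 - 7080) + (-2 + I*√3))/(-707406) = (-11010 + (-2 + I*√3))*(-1/707406) = (-11012 + I*√3)*(-1/707406) = 5506/353703 - I*√3/707406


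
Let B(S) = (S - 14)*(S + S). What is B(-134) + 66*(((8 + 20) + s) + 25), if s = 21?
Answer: 44548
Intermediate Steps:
B(S) = 2*S*(-14 + S) (B(S) = (-14 + S)*(2*S) = 2*S*(-14 + S))
B(-134) + 66*(((8 + 20) + s) + 25) = 2*(-134)*(-14 - 134) + 66*(((8 + 20) + 21) + 25) = 2*(-134)*(-148) + 66*((28 + 21) + 25) = 39664 + 66*(49 + 25) = 39664 + 66*74 = 39664 + 4884 = 44548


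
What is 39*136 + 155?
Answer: 5459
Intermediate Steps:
39*136 + 155 = 5304 + 155 = 5459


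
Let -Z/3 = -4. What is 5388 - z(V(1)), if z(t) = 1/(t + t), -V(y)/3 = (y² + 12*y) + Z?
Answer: 808201/150 ≈ 5388.0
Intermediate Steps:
Z = 12 (Z = -3*(-4) = 12)
V(y) = -36 - 36*y - 3*y² (V(y) = -3*((y² + 12*y) + 12) = -3*(12 + y² + 12*y) = -36 - 36*y - 3*y²)
z(t) = 1/(2*t)
5388 - z(V(1)) = 5388 - 1/(2*(-36 - 36*1 - 3*1²)) = 5388 - 1/(2*(-36 - 36 - 3*1)) = 5388 - 1/(2*(-36 - 36 - 3)) = 5388 - 1/(2*(-75)) = 5388 - (-1)/(2*75) = 5388 - 1*(-1/150) = 5388 + 1/150 = 808201/150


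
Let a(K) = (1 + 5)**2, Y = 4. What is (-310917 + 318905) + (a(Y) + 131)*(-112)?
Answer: -10716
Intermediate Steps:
a(K) = 36 (a(K) = 6**2 = 36)
(-310917 + 318905) + (a(Y) + 131)*(-112) = (-310917 + 318905) + (36 + 131)*(-112) = 7988 + 167*(-112) = 7988 - 18704 = -10716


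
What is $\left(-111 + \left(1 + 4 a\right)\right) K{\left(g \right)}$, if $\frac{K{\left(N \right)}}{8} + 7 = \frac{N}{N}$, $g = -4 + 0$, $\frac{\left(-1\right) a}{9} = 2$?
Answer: $8736$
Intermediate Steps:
$a = -18$ ($a = \left(-9\right) 2 = -18$)
$g = -4$
$K{\left(N \right)} = -48$ ($K{\left(N \right)} = -56 + 8 \frac{N}{N} = -56 + 8 \cdot 1 = -56 + 8 = -48$)
$\left(-111 + \left(1 + 4 a\right)\right) K{\left(g \right)} = \left(-111 + \left(1 + 4 \left(-18\right)\right)\right) \left(-48\right) = \left(-111 + \left(1 - 72\right)\right) \left(-48\right) = \left(-111 - 71\right) \left(-48\right) = \left(-182\right) \left(-48\right) = 8736$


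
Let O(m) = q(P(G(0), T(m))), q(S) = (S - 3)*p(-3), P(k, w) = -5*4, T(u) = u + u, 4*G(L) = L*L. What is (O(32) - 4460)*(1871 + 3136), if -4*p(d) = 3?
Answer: -88979397/4 ≈ -2.2245e+7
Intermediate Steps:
p(d) = -¾ (p(d) = -¼*3 = -¾)
G(L) = L²/4 (G(L) = (L*L)/4 = L²/4)
T(u) = 2*u
P(k, w) = -20
q(S) = 9/4 - 3*S/4 (q(S) = (S - 3)*(-¾) = (-3 + S)*(-¾) = 9/4 - 3*S/4)
O(m) = 69/4 (O(m) = 9/4 - ¾*(-20) = 9/4 + 15 = 69/4)
(O(32) - 4460)*(1871 + 3136) = (69/4 - 4460)*(1871 + 3136) = -17771/4*5007 = -88979397/4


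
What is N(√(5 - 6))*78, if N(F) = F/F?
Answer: 78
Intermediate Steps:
N(F) = 1
N(√(5 - 6))*78 = 1*78 = 78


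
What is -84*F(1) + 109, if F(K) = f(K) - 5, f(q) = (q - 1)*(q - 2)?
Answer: 529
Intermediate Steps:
f(q) = (-1 + q)*(-2 + q)
F(K) = -3 + K² - 3*K (F(K) = (2 + K² - 3*K) - 5 = -3 + K² - 3*K)
-84*F(1) + 109 = -84*(-3 + 1² - 3*1) + 109 = -84*(-3 + 1 - 3) + 109 = -84*(-5) + 109 = 420 + 109 = 529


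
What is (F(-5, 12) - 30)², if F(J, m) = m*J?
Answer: 8100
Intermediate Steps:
F(J, m) = J*m
(F(-5, 12) - 30)² = (-5*12 - 30)² = (-60 - 30)² = (-90)² = 8100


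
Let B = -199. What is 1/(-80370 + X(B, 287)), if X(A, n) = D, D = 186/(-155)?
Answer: -5/401856 ≈ -1.2442e-5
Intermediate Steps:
D = -6/5 (D = 186*(-1/155) = -6/5 ≈ -1.2000)
X(A, n) = -6/5
1/(-80370 + X(B, 287)) = 1/(-80370 - 6/5) = 1/(-401856/5) = -5/401856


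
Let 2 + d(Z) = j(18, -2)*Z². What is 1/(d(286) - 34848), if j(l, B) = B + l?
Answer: 1/1273886 ≈ 7.8500e-7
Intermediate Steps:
d(Z) = -2 + 16*Z² (d(Z) = -2 + (-2 + 18)*Z² = -2 + 16*Z²)
1/(d(286) - 34848) = 1/((-2 + 16*286²) - 34848) = 1/((-2 + 16*81796) - 34848) = 1/((-2 + 1308736) - 34848) = 1/(1308734 - 34848) = 1/1273886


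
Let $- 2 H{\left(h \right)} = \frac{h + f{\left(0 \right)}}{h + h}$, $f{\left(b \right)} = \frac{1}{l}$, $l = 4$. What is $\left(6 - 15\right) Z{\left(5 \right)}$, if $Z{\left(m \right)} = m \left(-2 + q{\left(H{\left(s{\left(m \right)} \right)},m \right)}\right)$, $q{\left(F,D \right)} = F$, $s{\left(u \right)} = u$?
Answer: $\frac{1629}{16} \approx 101.81$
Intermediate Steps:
$f{\left(b \right)} = \frac{1}{4}$
$H{\left(h \right)} = - \frac{\frac{1}{4} + h}{4 h}$ ($H{\left(h \right)} = - \frac{\left(h + \frac{1}{4}\right) \frac{1}{h + h}}{2} = - \frac{\left(\frac{1}{4} + h\right) \frac{1}{2 h}}{2} = - \frac{\frac{1}{2} \frac{1}{h} \left(\frac{1}{4} + h\right)}{2} = - \frac{\frac{1}{4} + h}{4 h}$)
$Z{\left(m \right)} = m \left(-2 + \frac{-1 - 4 m}{16 m}\right)$
$\left(6 - 15\right) Z{\left(5 \right)} = \left(6 - 15\right) \left(- \frac{1}{16} - \frac{45}{4}\right) = - 9 \left(- \frac{1}{16} - \frac{45}{4}\right) = \left(-9\right) \left(- \frac{181}{16}\right) = \frac{1629}{16}$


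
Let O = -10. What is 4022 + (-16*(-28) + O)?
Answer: 4460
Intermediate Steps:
4022 + (-16*(-28) + O) = 4022 + (-16*(-28) - 10) = 4022 + (448 - 10) = 4022 + 438 = 4460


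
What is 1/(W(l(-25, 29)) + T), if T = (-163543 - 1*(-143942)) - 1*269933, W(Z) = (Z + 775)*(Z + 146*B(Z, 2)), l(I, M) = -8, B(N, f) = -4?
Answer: -1/743598 ≈ -1.3448e-6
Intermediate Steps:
W(Z) = (-584 + Z)*(775 + Z) (W(Z) = (Z + 775)*(Z + 146*(-4)) = (775 + Z)*(Z - 584) = (775 + Z)*(-584 + Z) = (-584 + Z)*(775 + Z))
T = -289534 (T = (-163543 + 143942) - 269933 = -19601 - 269933 = -289534)
1/(W(l(-25, 29)) + T) = 1/((-452600 + (-8)² + 191*(-8)) - 289534) = 1/((-452600 + 64 - 1528) - 289534) = 1/(-454064 - 289534) = 1/(-743598) = -1/743598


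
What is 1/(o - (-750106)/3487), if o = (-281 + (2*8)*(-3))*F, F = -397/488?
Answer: 1701656/821499259 ≈ 0.0020714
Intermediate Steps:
F = -397/488 (F = -397*1/488 = -397/488 ≈ -0.81352)
o = 130613/488 (o = (-281 + (2*8)*(-3))*(-397/488) = (-281 + 16*(-3))*(-397/488) = (-281 - 48)*(-397/488) = -329*(-397/488) = 130613/488 ≈ 267.65)
1/(o - (-750106)/3487) = 1/(130613/488 - (-750106)/3487) = 1/(130613/488 - 131*(-5726/3487)) = 1/(130613/488 + 750106/3487) = 1/(821499259/1701656) = 1701656/821499259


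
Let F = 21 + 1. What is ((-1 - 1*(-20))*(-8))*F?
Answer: -3344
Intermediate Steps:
F = 22
((-1 - 1*(-20))*(-8))*F = ((-1 - 1*(-20))*(-8))*22 = ((-1 + 20)*(-8))*22 = (19*(-8))*22 = -152*22 = -3344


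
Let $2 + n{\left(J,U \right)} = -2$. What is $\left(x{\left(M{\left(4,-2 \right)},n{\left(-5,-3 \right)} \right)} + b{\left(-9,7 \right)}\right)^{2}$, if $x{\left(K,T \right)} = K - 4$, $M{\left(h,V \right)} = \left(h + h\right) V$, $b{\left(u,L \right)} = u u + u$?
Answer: $2704$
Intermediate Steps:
$b{\left(u,L \right)} = u + u^{2}$ ($b{\left(u,L \right)} = u^{2} + u = u + u^{2}$)
$M{\left(h,V \right)} = 2 V h$ ($M{\left(h,V \right)} = 2 h V = 2 V h$)
$n{\left(J,U \right)} = -4$ ($n{\left(J,U \right)} = -2 - 2 = -4$)
$x{\left(K,T \right)} = -4 + K$ ($x{\left(K,T \right)} = K - 4 = -4 + K$)
$\left(x{\left(M{\left(4,-2 \right)},n{\left(-5,-3 \right)} \right)} + b{\left(-9,7 \right)}\right)^{2} = \left(\left(-4 + 2 \left(-2\right) 4\right) - 9 \left(1 - 9\right)\right)^{2} = \left(\left(-4 - 16\right) - -72\right)^{2} = \left(-20 + 72\right)^{2} = 52^{2} = 2704$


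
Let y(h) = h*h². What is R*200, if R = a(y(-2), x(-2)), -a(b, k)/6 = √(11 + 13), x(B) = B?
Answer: -2400*√6 ≈ -5878.8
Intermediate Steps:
y(h) = h³
a(b, k) = -12*√6 (a(b, k) = -6*√(11 + 13) = -12*√6)
R = -12*√6 ≈ -29.394
R*200 = -12*√6*200 = -2400*√6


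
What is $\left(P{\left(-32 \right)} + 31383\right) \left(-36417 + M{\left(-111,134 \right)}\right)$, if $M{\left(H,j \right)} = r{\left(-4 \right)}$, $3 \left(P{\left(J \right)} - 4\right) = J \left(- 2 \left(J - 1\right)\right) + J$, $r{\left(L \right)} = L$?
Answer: $- \frac{3351351157}{3} \approx -1.1171 \cdot 10^{9}$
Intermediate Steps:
$P{\left(J \right)} = 4 + \frac{J}{3} + \frac{J \left(2 - 2 J\right)}{3}$ ($P{\left(J \right)} = 4 + \frac{J \left(- 2 \left(J - 1\right)\right) + J}{3} = 4 + \frac{J \left(- 2 \left(-1 + J\right)\right) + J}{3} = 4 + \frac{J \left(2 - 2 J\right) + J}{3} = 4 + \frac{J + J \left(2 - 2 J\right)}{3} = 4 + \left(\frac{J}{3} + \frac{J \left(2 - 2 J\right)}{3}\right) = 4 + \frac{J}{3} + \frac{J \left(2 - 2 J\right)}{3}$)
$M{\left(H,j \right)} = -4$
$\left(P{\left(-32 \right)} + 31383\right) \left(-36417 + M{\left(-111,134 \right)}\right) = \left(\left(4 - 32 - \frac{2 \left(-32\right)^{2}}{3}\right) + 31383\right) \left(-36417 - 4\right) = \left(\left(4 - 32 - \frac{2048}{3}\right) + 31383\right) \left(-36421\right) = \left(- \frac{2132}{3} + 31383\right) \left(-36421\right) = \frac{92017}{3} \left(-36421\right) = - \frac{3351351157}{3}$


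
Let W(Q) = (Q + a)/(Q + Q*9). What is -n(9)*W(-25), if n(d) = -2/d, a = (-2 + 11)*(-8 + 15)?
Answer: -38/1125 ≈ -0.033778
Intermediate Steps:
a = 63 (a = 9*7 = 63)
W(Q) = (63 + Q)/(10*Q) (W(Q) = (Q + 63)/(Q + Q*9) = (63 + Q)/(Q + 9*Q) = (63 + Q)/((10*Q)) = (63 + Q)*(1/(10*Q)) = (63 + Q)/(10*Q))
-n(9)*W(-25) = -(-2/9)*(⅒)*(63 - 25)/(-25) = -(-2*⅑)*(⅒)*(-1/25)*38 = -(-2)*(-19)/(9*125) = -1*38/1125 = -38/1125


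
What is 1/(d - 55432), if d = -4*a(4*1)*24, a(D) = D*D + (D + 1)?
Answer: -1/57448 ≈ -1.7407e-5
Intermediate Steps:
a(D) = 1 + D + D² (a(D) = D² + (1 + D) = 1 + D + D²)
d = -2016 (d = -4*(1 + 4*1 + (4*1)²)*24 = -4*(1 + 4 + 4²)*24 = -4*(1 + 4 + 16)*24 = -4*21*24 = -84*24 = -2016)
1/(d - 55432) = 1/(-2016 - 55432) = 1/(-57448) = -1/57448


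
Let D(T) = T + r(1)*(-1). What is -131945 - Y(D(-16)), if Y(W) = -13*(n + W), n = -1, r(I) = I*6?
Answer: -132244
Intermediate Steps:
r(I) = 6*I
D(T) = -6 + T (D(T) = T + (6*1)*(-1) = T + 6*(-1) = T - 6 = -6 + T)
Y(W) = 13 - 13*W (Y(W) = -13*(-1 + W) = 13 - 13*W)
-131945 - Y(D(-16)) = -131945 - (13 - 13*(-6 - 16)) = -131945 - (13 - 13*(-22)) = -131945 - (13 + 286) = -131945 - 1*299 = -131945 - 299 = -132244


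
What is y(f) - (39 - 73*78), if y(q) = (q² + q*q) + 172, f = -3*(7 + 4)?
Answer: 8005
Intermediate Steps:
f = -33 (f = -3*11 = -33)
y(q) = 172 + 2*q² (y(q) = (q² + q²) + 172 = 2*q² + 172 = 172 + 2*q²)
y(f) - (39 - 73*78) = (172 + 2*(-33)²) - (39 - 73*78) = (172 + 2*1089) - (39 - 5694) = (172 + 2178) - 1*(-5655) = 2350 + 5655 = 8005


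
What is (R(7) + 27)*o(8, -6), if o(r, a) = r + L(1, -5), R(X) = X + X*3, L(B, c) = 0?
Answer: 440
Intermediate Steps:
R(X) = 4*X (R(X) = X + 3*X = 4*X)
o(r, a) = r (o(r, a) = r + 0 = r)
(R(7) + 27)*o(8, -6) = (4*7 + 27)*8 = (28 + 27)*8 = 55*8 = 440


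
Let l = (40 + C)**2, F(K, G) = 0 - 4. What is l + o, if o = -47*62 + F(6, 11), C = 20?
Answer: 682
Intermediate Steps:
F(K, G) = -4
o = -2918 (o = -47*62 - 4 = -2914 - 4 = -2918)
l = 3600 (l = (40 + 20)**2 = 60**2 = 3600)
l + o = 3600 - 2918 = 682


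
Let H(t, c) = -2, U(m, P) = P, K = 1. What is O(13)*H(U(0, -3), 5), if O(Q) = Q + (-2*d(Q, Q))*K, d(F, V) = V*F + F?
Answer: 702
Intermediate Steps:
d(F, V) = F + F*V (d(F, V) = F*V + F = F + F*V)
O(Q) = Q - 2*Q*(1 + Q) (O(Q) = Q - 2*Q*(1 + Q)*1 = Q - 2*Q*(1 + Q))
O(13)*H(U(0, -3), 5) = (13*(-1 - 2*13))*(-2) = (13*(-1 - 26))*(-2) = (13*(-27))*(-2) = -351*(-2) = 702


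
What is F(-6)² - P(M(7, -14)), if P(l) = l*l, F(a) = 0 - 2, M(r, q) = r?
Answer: -45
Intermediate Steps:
F(a) = -2
P(l) = l²
F(-6)² - P(M(7, -14)) = (-2)² - 1*7² = 4 - 1*49 = 4 - 49 = -45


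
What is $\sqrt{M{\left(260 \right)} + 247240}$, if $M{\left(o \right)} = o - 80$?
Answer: $2 \sqrt{61855} \approx 497.41$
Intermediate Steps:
$M{\left(o \right)} = -80 + o$
$\sqrt{M{\left(260 \right)} + 247240} = \sqrt{\left(-80 + 260\right) + 247240} = \sqrt{180 + 247240} = \sqrt{247420} = 2 \sqrt{61855}$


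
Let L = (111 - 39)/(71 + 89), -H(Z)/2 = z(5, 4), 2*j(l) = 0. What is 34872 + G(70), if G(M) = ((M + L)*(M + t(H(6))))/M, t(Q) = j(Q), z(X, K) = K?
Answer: 698849/20 ≈ 34942.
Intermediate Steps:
j(l) = 0 (j(l) = (1/2)*0 = 0)
H(Z) = -8 (H(Z) = -2*4 = -8)
L = 9/20 (L = 72/160 = 72*(1/160) = 9/20 ≈ 0.45000)
t(Q) = 0
G(M) = 9/20 + M (G(M) = ((M + 9/20)*(M + 0))/M = ((9/20 + M)*M)/M = (M*(9/20 + M))/M = 9/20 + M)
34872 + G(70) = 34872 + (9/20 + 70) = 34872 + 1409/20 = 698849/20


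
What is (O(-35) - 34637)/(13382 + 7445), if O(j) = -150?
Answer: -34787/20827 ≈ -1.6703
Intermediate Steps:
(O(-35) - 34637)/(13382 + 7445) = (-150 - 34637)/(13382 + 7445) = -34787/20827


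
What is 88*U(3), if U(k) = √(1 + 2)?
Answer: 88*√3 ≈ 152.42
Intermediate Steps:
U(k) = √3
88*U(3) = 88*√3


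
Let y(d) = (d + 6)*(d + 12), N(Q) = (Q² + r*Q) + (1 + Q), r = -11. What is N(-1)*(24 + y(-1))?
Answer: 948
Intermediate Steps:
N(Q) = 1 + Q² - 10*Q (N(Q) = (Q² - 11*Q) + (1 + Q) = 1 + Q² - 10*Q)
y(d) = (6 + d)*(12 + d)
N(-1)*(24 + y(-1)) = (1 + (-1)² - 10*(-1))*(24 + (72 + (-1)² + 18*(-1))) = (1 + 1 + 10)*(24 + (72 + 1 - 18)) = 12*(24 + 55) = 12*79 = 948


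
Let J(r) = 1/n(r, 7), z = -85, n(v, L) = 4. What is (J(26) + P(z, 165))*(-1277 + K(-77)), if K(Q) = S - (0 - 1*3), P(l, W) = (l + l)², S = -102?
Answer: -39766744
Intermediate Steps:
P(l, W) = 4*l² (P(l, W) = (2*l)² = 4*l²)
J(r) = ¼ (J(r) = 1/4 = ¼)
K(Q) = -99 (K(Q) = -102 - (0 - 1*3) = -102 - (0 - 3) = -102 - 1*(-3) = -102 + 3 = -99)
(J(26) + P(z, 165))*(-1277 + K(-77)) = (¼ + 4*(-85)²)*(-1277 - 99) = (¼ + 4*7225)*(-1376) = (¼ + 28900)*(-1376) = (115601/4)*(-1376) = -39766744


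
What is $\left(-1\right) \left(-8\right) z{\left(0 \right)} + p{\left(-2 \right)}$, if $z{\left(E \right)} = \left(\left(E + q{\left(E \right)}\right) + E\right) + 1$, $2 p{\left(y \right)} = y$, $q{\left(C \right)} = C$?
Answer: $7$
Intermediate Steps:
$p{\left(y \right)} = \frac{y}{2}$
$z{\left(E \right)} = 1 + 3 E$ ($z{\left(E \right)} = \left(\left(E + E\right) + E\right) + 1 = \left(2 E + E\right) + 1 = 3 E + 1 = 1 + 3 E$)
$\left(-1\right) \left(-8\right) z{\left(0 \right)} + p{\left(-2 \right)} = \left(-1\right) \left(-8\right) \left(1 + 3 \cdot 0\right) + \frac{1}{2} \left(-2\right) = 8 \left(1 + 0\right) - 1 = 8 \cdot 1 - 1 = 8 - 1 = 7$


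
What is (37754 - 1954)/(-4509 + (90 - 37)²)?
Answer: -358/17 ≈ -21.059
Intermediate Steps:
(37754 - 1954)/(-4509 + (90 - 37)²) = 35800/(-4509 + 53²) = 35800/(-4509 + 2809) = 35800/(-1700) = 35800*(-1/1700) = -358/17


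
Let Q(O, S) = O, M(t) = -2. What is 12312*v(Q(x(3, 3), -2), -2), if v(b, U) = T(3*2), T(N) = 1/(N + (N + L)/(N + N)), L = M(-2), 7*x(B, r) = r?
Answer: 1944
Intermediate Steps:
x(B, r) = r/7
L = -2
T(N) = 1/(N + (-2 + N)/(2*N)) (T(N) = 1/(N + (N - 2)/(N + N)) = 1/(N + (-2 + N)/((2*N))) = 1/(N + (-2 + N)*(1/(2*N))) = 1/(N + (-2 + N)/(2*N)))
v(b, U) = 3/19 (v(b, U) = 2*(3*2)/(-2 + 3*2 + 2*(3*2)**2) = 2*6/(-2 + 6 + 2*6**2) = 2*6/(-2 + 6 + 2*36) = 2*6/(-2 + 6 + 72) = 2*6/76 = 2*6*(1/76) = 3/19)
12312*v(Q(x(3, 3), -2), -2) = 12312*(3/19) = 1944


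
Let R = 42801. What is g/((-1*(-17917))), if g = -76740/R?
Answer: -25580/255621839 ≈ -0.00010007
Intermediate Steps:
g = -25580/14267 (g = -76740/42801 = -76740*1/42801 = -25580/14267 ≈ -1.7929)
g/((-1*(-17917))) = -25580/(14267*((-1*(-17917)))) = -25580/14267/17917 = -25580/14267*1/17917 = -25580/255621839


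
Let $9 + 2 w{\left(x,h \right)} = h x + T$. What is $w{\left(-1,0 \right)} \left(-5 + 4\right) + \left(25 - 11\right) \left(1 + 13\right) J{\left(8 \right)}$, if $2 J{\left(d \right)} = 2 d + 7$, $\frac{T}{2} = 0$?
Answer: $\frac{4517}{2} \approx 2258.5$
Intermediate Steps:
$T = 0$ ($T = 2 \cdot 0 = 0$)
$w{\left(x,h \right)} = - \frac{9}{2} + \frac{h x}{2}$ ($w{\left(x,h \right)} = - \frac{9}{2} + \frac{h x + 0}{2} = - \frac{9}{2} + \frac{h x}{2}$)
$J{\left(d \right)} = \frac{7}{2} + d$ ($J{\left(d \right)} = \frac{2 d + 7}{2} = \frac{7 + 2 d}{2} = \frac{7}{2} + d$)
$w{\left(-1,0 \right)} \left(-5 + 4\right) + \left(25 - 11\right) \left(1 + 13\right) J{\left(8 \right)} = \left(- \frac{9}{2} + \frac{1}{2} \cdot 0 \left(-1\right)\right) \left(-5 + 4\right) + \left(25 - 11\right) \left(1 + 13\right) \left(\frac{7}{2} + 8\right) = \left(- \frac{9}{2} + 0\right) \left(-1\right) + 14 \cdot 14 \cdot \frac{23}{2} = \left(- \frac{9}{2}\right) \left(-1\right) + 196 \cdot \frac{23}{2} = \frac{9}{2} + 2254 = \frac{4517}{2}$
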